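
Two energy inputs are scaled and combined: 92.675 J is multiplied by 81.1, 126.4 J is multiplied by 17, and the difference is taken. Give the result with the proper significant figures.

92.675 × 81.1 = 7515.9425 → 7.52 × 10^3 J (3 s.f., last digit at the 10^1 place).
126.4 × 17 = 2148.8 → 2.1 × 10^3 J (2 s.f., last digit at the 10^2 place).
Difference: 5367.1425 J; keep the coarser place, 10^2.
Result: 5.4 × 10^3 J.

5.4 × 10^3 J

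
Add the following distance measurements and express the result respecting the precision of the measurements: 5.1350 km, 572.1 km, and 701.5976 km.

5.1350 km + 572.1 km + 701.5976 km = 1278.8326 km.
Addition/subtraction keeps the fewest decimal places: 5.1350 → 4 decimal places, 572.1 → 1 decimal place, 701.5976 → 4 decimal places; limit is 1.
Rounded to 1 decimal place: 1278.8 km.

1278.8 km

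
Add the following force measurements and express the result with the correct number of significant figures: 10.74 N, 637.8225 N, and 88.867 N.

737.43 N

10.74 N + 637.8225 N + 88.867 N = 737.4295 N.
Addition/subtraction keeps the fewest decimal places: 10.74 → 2 decimal places, 637.8225 → 4 decimal places, 88.867 → 3 decimal places; limit is 2.
Rounded to 2 decimal places: 737.43 N.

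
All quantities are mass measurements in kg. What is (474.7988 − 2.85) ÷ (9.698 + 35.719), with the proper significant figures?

474.7988 − 2.85 = 471.9488, limited to 2 d.p. → 5 s.f.; 9.698 + 35.719 = 45.417, limited to 3 d.p. → 5 s.f.
Carrying full precision, 471.9488 ÷ 45.417 = 10.3914569434…; keep min(5, 5) = 5 s.f.
Rounded to 5 significant figures: 10.391.

10.391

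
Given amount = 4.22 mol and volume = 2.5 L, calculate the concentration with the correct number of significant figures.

1.7 mol/L

concentration = 4.22 mol ÷ 2.5 L = 1.688 mol/L.
4.22 has 3 significant figures; 2.5 has 2.
Division/multiplication keeps the fewest: 2 significant figures.
Rounded: 1.7 mol/L.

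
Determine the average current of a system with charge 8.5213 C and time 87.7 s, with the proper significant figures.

0.0972 A

average current = 8.5213 C ÷ 87.7 s = 0.0971641961231… A.
8.5213 has 5 significant figures; 87.7 has 3.
Division/multiplication keeps the fewest: 3 significant figures.
Rounded: 0.0972 A.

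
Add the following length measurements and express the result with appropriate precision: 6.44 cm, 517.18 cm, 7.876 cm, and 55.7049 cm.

587.20 cm

6.44 cm + 517.18 cm + 7.876 cm + 55.7049 cm = 587.2009 cm.
Addition/subtraction keeps the fewest decimal places: 6.44 → 2 decimal places, 517.18 → 2 decimal places, 7.876 → 3 decimal places, 55.7049 → 4 decimal places; limit is 2.
Rounded to 2 decimal places: 587.20 cm.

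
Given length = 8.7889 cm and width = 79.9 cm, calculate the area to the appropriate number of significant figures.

702 cm²

area = 8.7889 cm × 79.9 cm = 702.23311 cm².
8.7889 has 5 significant figures; 79.9 has 3.
Division/multiplication keeps the fewest: 3 significant figures.
Rounded: 702 cm².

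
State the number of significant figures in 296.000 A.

6

296.000: trailing zeros after a decimal point are significant.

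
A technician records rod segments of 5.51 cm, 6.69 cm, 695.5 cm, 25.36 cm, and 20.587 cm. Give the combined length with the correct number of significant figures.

753.6 cm

5.51 cm + 6.69 cm + 695.5 cm + 25.36 cm + 20.587 cm = 753.647 cm.
Addition/subtraction keeps the fewest decimal places: 5.51 → 2 decimal places, 6.69 → 2 decimal places, 695.5 → 1 decimal place, 25.36 → 2 decimal places, 20.587 → 3 decimal places; limit is 1.
Rounded to 1 decimal place: 753.6 cm.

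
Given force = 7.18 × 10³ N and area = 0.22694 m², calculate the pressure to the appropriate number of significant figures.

3.16 × 10⁴ Pa

pressure = 7.18 × 10³ N ÷ 0.22694 m² = 31638.3184983… Pa.
7.18 × 10³ has 3 significant figures; 0.22694 has 5.
Division/multiplication keeps the fewest: 3 significant figures.
Rounded: 3.16 × 10⁴ Pa.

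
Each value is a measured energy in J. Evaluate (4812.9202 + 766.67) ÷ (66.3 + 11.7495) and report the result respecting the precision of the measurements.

4812.9202 + 766.67 = 5579.5902, limited to 2 d.p. → 6 s.f.; 66.3 + 11.7495 = 78.0495, limited to 1 d.p. → 3 s.f.
Carrying full precision, 5579.5902 ÷ 78.0495 = 71.487840409…; keep min(6, 3) = 3 s.f.
Rounded to 3 significant figures: 71.5.

71.5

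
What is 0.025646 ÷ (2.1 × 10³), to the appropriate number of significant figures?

0.025646 ÷ (2.1 × 10³) = 0.0000122123809524…
Multiplication/division keeps the fewest significant figures: 0.025646 → 5 s.f., 2.1 × 10³ → 2 s.f.; limit is 2.
Rounded to 2 significant figures: 1.2 × 10⁻⁵.

1.2 × 10⁻⁵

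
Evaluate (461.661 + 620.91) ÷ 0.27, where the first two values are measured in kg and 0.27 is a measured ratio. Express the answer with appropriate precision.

4.0 × 10³ kg

461.661 kg + 620.91 kg = 1082.571 kg; the sum is limited to 2 decimal places (6 s.f.).
Carrying full precision, 1082.571 ÷ 0.27 = 4009.52222222… kg; 0.27 has 2 s.f., so the result keeps min(6, 2) = 2 s.f.
Rounded to 2 significant figures: 4.0 × 10³ kg.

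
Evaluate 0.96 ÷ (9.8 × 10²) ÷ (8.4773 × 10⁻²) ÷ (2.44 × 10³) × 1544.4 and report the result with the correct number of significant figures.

0.96 ÷ (9.8 × 10²) ÷ (8.4773 × 10⁻²) ÷ (2.44 × 10³) × 1544.4 = 0.00731404404711…
Multiplication/division keeps the fewest significant figures: 0.96 → 2 s.f., 9.8 × 10² → 2 s.f., 8.4773 × 10⁻² → 5 s.f., 2.44 × 10³ → 3 s.f., 1544.4 → 5 s.f.; limit is 2.
Rounded to 2 significant figures: 0.0073.

0.0073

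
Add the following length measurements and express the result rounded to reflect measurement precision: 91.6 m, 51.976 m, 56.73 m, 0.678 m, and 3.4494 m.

91.6 m + 51.976 m + 56.73 m + 0.678 m + 3.4494 m = 204.4334 m.
Addition/subtraction keeps the fewest decimal places: 91.6 → 1 decimal place, 51.976 → 3 decimal places, 56.73 → 2 decimal places, 0.678 → 3 decimal places, 3.4494 → 4 decimal places; limit is 1.
Rounded to 1 decimal place: 2.044 × 10² m.

2.044 × 10² m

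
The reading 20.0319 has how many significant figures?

6

20.0319: zeros between nonzero digits are significant.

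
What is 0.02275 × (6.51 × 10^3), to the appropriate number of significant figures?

148

0.02275 × (6.51 × 10^3) = 148.1025
Multiplication/division keeps the fewest significant figures: 0.02275 → 4 s.f., 6.51 × 10^3 → 3 s.f.; limit is 3.
Rounded to 3 significant figures: 148.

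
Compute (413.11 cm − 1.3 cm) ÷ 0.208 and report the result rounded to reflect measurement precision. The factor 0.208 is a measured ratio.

1.98 × 10³ cm

413.11 cm − 1.3 cm = 411.81 cm; the difference is limited to 1 decimal place (4 s.f.).
Carrying full precision, 411.81 ÷ 0.208 = 1979.85576923… cm; 0.208 has 3 s.f., so the result keeps min(4, 3) = 3 s.f.
Rounded to 3 significant figures: 1.98 × 10³ cm.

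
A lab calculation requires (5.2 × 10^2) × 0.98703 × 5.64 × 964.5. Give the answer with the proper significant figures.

2.8 × 10^6

(5.2 × 10^2) × 0.98703 × 5.64 × 964.5 = 2791997.54777…
Multiplication/division keeps the fewest significant figures: 5.2 × 10^2 → 2 s.f., 0.98703 → 5 s.f., 5.64 → 3 s.f., 964.5 → 4 s.f.; limit is 2.
Rounded to 2 significant figures: 2.8 × 10^6.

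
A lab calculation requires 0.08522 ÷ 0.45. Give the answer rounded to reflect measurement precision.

0.08522 ÷ 0.45 = 0.189377777778…
Multiplication/division keeps the fewest significant figures: 0.08522 → 4 s.f., 0.45 → 2 s.f.; limit is 2.
Rounded to 2 significant figures: 0.19.

0.19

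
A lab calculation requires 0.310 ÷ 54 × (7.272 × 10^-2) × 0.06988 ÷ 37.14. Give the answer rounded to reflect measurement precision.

7.9 × 10^-7

0.310 ÷ 54 × (7.272 × 10^-2) × 0.06988 ÷ 37.14 = 7.85475785317 × 10^-7…
Multiplication/division keeps the fewest significant figures: 0.310 → 3 s.f., 54 → 2 s.f., 7.272 × 10^-2 → 4 s.f., 0.06988 → 4 s.f., 37.14 → 4 s.f.; limit is 2.
Rounded to 2 significant figures: 7.9 × 10^-7.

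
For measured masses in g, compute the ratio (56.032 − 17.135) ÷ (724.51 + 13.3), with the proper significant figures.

0.05272

56.032 − 17.135 = 38.897, limited to 3 d.p. → 5 s.f.; 724.51 + 13.3 = 737.81, limited to 1 d.p. → 4 s.f.
Carrying full precision, 38.897 ÷ 737.81 = 0.0527195348396…; keep min(5, 4) = 4 s.f.
Rounded to 4 significant figures: 0.05272.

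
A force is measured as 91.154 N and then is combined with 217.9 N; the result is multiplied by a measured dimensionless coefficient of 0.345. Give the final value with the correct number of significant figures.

91.154 N + 217.9 N = 309.054 N; the sum is limited to 1 decimal place (4 s.f.).
Carrying full precision, 309.054 × 0.345 = 106.62363 N; 0.345 has 3 s.f., so the result keeps min(4, 3) = 3 s.f.
Rounded to 3 significant figures: 107 N.

107 N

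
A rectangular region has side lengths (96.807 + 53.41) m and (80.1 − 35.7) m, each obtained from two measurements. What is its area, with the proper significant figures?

96.807 + 53.41 = 150.217, limited to 2 d.p. → 5 s.f.; 80.1 − 35.7 = 44.4, limited to 1 d.p. → 3 s.f.
Carrying full precision, 150.217 × 44.4 = 6669.6348; keep min(5, 3) = 3 s.f.
Rounded to 3 significant figures: 6.67 × 10³ m².

6.67 × 10³ m²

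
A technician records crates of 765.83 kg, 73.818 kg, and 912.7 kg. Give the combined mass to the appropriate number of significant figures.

1752.3 kg

765.83 kg + 73.818 kg + 912.7 kg = 1752.348 kg.
Addition/subtraction keeps the fewest decimal places: 765.83 → 2 decimal places, 73.818 → 3 decimal places, 912.7 → 1 decimal place; limit is 1.
Rounded to 1 decimal place: 1752.3 kg.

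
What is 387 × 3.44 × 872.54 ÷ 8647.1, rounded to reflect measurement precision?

387 × 3.44 × 872.54 ÷ 8647.1 = 134.333481884…
Multiplication/division keeps the fewest significant figures: 387 → 3 s.f., 3.44 → 3 s.f., 872.54 → 5 s.f., 8647.1 → 5 s.f.; limit is 3.
Rounded to 3 significant figures: 134.

134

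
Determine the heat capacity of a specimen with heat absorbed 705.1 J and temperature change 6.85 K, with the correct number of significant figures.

103 J/K

heat capacity = 705.1 J ÷ 6.85 K = 102.934306569… J/K.
705.1 has 4 significant figures; 6.85 has 3.
Division/multiplication keeps the fewest: 3 significant figures.
Rounded: 103 J/K.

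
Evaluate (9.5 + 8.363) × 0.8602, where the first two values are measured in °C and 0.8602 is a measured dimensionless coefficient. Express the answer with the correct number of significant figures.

9.5 °C + 8.363 °C = 17.863 °C; the sum is limited to 1 decimal place (3 s.f.).
Carrying full precision, 17.863 × 0.8602 = 15.3657526 °C; 0.8602 has 4 s.f., so the result keeps min(3, 4) = 3 s.f.
Rounded to 3 significant figures: 15.4 °C.

15.4 °C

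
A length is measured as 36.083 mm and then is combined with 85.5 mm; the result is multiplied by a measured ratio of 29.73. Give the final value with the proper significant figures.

36.083 mm + 85.5 mm = 121.583 mm; the sum is limited to 1 decimal place (4 s.f.).
Carrying full precision, 121.583 × 29.73 = 3614.66259 mm; 29.73 has 4 s.f., so the result keeps min(4, 4) = 4 s.f.
Rounded to 4 significant figures: 3615 mm.

3615 mm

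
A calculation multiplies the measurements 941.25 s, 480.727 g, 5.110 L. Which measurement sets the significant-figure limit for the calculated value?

5.110 L

941.25 s → 5 s.f.; 480.727 g → 6 s.f.; 5.110 L → 4 s.f.
The fewest is 4 significant figures, from 5.110 L.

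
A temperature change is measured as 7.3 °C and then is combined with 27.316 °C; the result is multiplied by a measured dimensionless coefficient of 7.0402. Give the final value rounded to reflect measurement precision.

2.44 × 10² °C

7.3 °C + 27.316 °C = 34.616 °C; the sum is limited to 1 decimal place (3 s.f.).
Carrying full precision, 34.616 × 7.0402 = 243.7035632 °C; 7.0402 has 5 s.f., so the result keeps min(3, 5) = 3 s.f.
Rounded to 3 significant figures: 2.44 × 10² °C.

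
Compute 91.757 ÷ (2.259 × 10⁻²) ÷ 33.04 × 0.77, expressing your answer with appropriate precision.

95

91.757 ÷ (2.259 × 10⁻²) ÷ 33.04 × 0.77 = 94.6615609127…
Multiplication/division keeps the fewest significant figures: 91.757 → 5 s.f., 2.259 × 10⁻² → 4 s.f., 33.04 → 4 s.f., 0.77 → 2 s.f.; limit is 2.
Rounded to 2 significant figures: 95.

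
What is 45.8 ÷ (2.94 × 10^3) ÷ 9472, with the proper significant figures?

1.64 × 10^-6

45.8 ÷ (2.94 × 10^3) ÷ 9472 = 0.00000164466124288…
Multiplication/division keeps the fewest significant figures: 45.8 → 3 s.f., 2.94 × 10^3 → 3 s.f., 9472 → 4 s.f.; limit is 3.
Rounded to 3 significant figures: 1.64 × 10^-6.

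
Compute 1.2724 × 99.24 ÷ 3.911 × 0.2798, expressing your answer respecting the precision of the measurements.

1.2724 × 99.24 ÷ 3.911 × 0.2798 = 9.03379664659…
Multiplication/division keeps the fewest significant figures: 1.2724 → 5 s.f., 99.24 → 4 s.f., 3.911 → 4 s.f., 0.2798 → 4 s.f.; limit is 4.
Rounded to 4 significant figures: 9.034.

9.034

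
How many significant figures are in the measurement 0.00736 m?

3

0.00736: leading zeros are not significant.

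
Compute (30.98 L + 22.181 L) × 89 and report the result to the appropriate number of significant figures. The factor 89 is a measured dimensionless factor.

4.7 × 10³ L

30.98 L + 22.181 L = 53.161 L; the sum is limited to 2 decimal places (4 s.f.).
Carrying full precision, 53.161 × 89 = 4731.329 L; 89 has 2 s.f., so the result keeps min(4, 2) = 2 s.f.
Rounded to 2 significant figures: 4.7 × 10³ L.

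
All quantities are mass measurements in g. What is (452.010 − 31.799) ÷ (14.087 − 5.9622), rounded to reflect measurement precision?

452.010 − 31.799 = 420.211, limited to 3 d.p. → 6 s.f.; 14.087 − 5.9622 = 8.1248, limited to 3 d.p. → 4 s.f.
Carrying full precision, 420.211 ÷ 8.1248 = 51.7195500197…; keep min(6, 4) = 4 s.f.
Rounded to 4 significant figures: 51.72.

51.72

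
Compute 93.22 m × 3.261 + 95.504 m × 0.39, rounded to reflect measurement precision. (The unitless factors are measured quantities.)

341 m

93.22 × 3.261 = 303.99042 → 304.0 m (4 s.f., last digit at the 10^-1 place).
95.504 × 0.39 = 37.24656 → 37 m (2 s.f., last digit at the 10^0 place).
Sum: 341.23698 m; keep the coarser place, 10^0.
Result: 341 m.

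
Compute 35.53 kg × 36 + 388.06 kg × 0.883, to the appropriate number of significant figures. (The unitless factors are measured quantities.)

35.53 × 36 = 1279.08 → 1.3 × 10³ kg (2 s.f., last digit at the 10^2 place).
388.06 × 0.883 = 342.65698 → 343 kg (3 s.f., last digit at the 10^0 place).
Sum: 1621.73698 kg; keep the coarser place, 10^2.
Result: 1.6 × 10³ kg.

1.6 × 10³ kg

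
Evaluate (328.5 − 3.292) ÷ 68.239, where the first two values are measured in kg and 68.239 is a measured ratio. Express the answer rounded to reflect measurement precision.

4.766 kg

328.5 kg − 3.292 kg = 325.208 kg; the difference is limited to 1 decimal place (4 s.f.).
Carrying full precision, 325.208 ÷ 68.239 = 4.76572048242… kg; 68.239 has 5 s.f., so the result keeps min(4, 5) = 4 s.f.
Rounded to 4 significant figures: 4.766 kg.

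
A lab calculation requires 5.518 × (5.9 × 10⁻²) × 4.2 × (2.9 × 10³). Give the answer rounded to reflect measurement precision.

4.0 × 10³

5.518 × (5.9 × 10⁻²) × 4.2 × (2.9 × 10³) = 3965.34516
Multiplication/division keeps the fewest significant figures: 5.518 → 4 s.f., 5.9 × 10⁻² → 2 s.f., 4.2 → 2 s.f., 2.9 × 10³ → 2 s.f.; limit is 2.
Rounded to 2 significant figures: 4.0 × 10³.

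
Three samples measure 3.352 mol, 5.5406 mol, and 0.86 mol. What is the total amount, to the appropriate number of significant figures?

9.75 mol

3.352 mol + 5.5406 mol + 0.86 mol = 9.7526 mol.
Addition/subtraction keeps the fewest decimal places: 3.352 → 3 decimal places, 5.5406 → 4 decimal places, 0.86 → 2 decimal places; limit is 2.
Rounded to 2 decimal places: 9.75 mol.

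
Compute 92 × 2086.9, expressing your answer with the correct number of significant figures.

1.9 × 10⁵

92 × 2086.9 = 191994.8
Multiplication/division keeps the fewest significant figures: 92 → 2 s.f., 2086.9 → 5 s.f.; limit is 2.
Rounded to 2 significant figures: 1.9 × 10⁵.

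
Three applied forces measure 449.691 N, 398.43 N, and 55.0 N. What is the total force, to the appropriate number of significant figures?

449.691 N + 398.43 N + 55.0 N = 903.121 N.
Addition/subtraction keeps the fewest decimal places: 449.691 → 3 decimal places, 398.43 → 2 decimal places, 55.0 → 1 decimal place; limit is 1.
Rounded to 1 decimal place: 903.1 N.

903.1 N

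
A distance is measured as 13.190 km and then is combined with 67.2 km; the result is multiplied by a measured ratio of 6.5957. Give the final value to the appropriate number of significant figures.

13.190 km + 67.2 km = 80.390 km; the sum is limited to 1 decimal place (3 s.f.).
Carrying full precision, 80.390 × 6.5957 = 530.228323 km; 6.5957 has 5 s.f., so the result keeps min(3, 5) = 3 s.f.
Rounded to 3 significant figures: 5.30 × 10² km.

5.30 × 10² km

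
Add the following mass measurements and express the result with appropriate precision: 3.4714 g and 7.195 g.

10.666 g

3.4714 g + 7.195 g = 10.6664 g.
Addition/subtraction keeps the fewest decimal places: 3.4714 → 4 decimal places, 7.195 → 3 decimal places; limit is 3.
Rounded to 3 decimal places: 10.666 g.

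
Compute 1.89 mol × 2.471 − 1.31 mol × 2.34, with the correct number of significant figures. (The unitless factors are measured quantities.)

1.89 × 2.471 = 4.67019 → 4.67 mol (3 s.f., last digit at the 10^-2 place).
1.31 × 2.34 = 3.0654 → 3.07 mol (3 s.f., last digit at the 10^-2 place).
Difference: 1.60479 mol; keep the coarser place, 10^-2.
Result: 1.60 mol.

1.60 mol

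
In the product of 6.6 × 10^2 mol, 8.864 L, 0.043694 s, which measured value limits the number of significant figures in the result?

6.6 × 10^2 mol

6.6 × 10^2 mol → 2 s.f.; 8.864 L → 4 s.f.; 0.043694 s → 5 s.f.
The fewest is 2 significant figures, from 6.6 × 10^2 mol.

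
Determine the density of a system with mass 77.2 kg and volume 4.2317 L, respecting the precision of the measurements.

density = 77.2 kg ÷ 4.2317 L = 18.2432592102… kg/L.
77.2 has 3 significant figures; 4.2317 has 5.
Division/multiplication keeps the fewest: 3 significant figures.
Rounded: 18.2 kg/L.

18.2 kg/L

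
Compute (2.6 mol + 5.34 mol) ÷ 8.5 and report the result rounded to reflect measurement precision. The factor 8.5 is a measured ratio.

2.6 mol + 5.34 mol = 7.94 mol; the sum is limited to 1 decimal place (2 s.f.).
Carrying full precision, 7.94 ÷ 8.5 = 0.934117647059… mol; 8.5 has 2 s.f., so the result keeps min(2, 2) = 2 s.f.
Rounded to 2 significant figures: 0.93 mol.

0.93 mol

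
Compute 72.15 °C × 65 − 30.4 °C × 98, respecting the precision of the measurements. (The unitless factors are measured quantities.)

1.7 × 10³ °C

72.15 × 65 = 4689.75 → 4.7 × 10³ °C (2 s.f., last digit at the 10^2 place).
30.4 × 98 = 2979.2 → 3.0 × 10³ °C (2 s.f., last digit at the 10^2 place).
Difference: 1710.55 °C; keep the coarser place, 10^2.
Result: 1.7 × 10³ °C.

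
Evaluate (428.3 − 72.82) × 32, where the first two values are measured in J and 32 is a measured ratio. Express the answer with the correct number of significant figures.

1.1 × 10⁴ J

428.3 J − 72.82 J = 355.48 J; the difference is limited to 1 decimal place (4 s.f.).
Carrying full precision, 355.48 × 32 = 11375.36 J; 32 has 2 s.f., so the result keeps min(4, 2) = 2 s.f.
Rounded to 2 significant figures: 1.1 × 10⁴ J.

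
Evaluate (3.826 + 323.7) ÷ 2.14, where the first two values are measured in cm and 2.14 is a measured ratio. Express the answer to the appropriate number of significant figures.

153 cm

3.826 cm + 323.7 cm = 327.526 cm; the sum is limited to 1 decimal place (4 s.f.).
Carrying full precision, 327.526 ÷ 2.14 = 153.04953271… cm; 2.14 has 3 s.f., so the result keeps min(4, 3) = 3 s.f.
Rounded to 3 significant figures: 153 cm.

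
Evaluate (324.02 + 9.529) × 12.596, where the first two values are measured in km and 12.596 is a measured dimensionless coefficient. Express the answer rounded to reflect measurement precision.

4.2014 × 10³ km

324.02 km + 9.529 km = 333.549 km; the sum is limited to 2 decimal places (5 s.f.).
Carrying full precision, 333.549 × 12.596 = 4201.383204 km; 12.596 has 5 s.f., so the result keeps min(5, 5) = 5 s.f.
Rounded to 5 significant figures: 4.2014 × 10³ km.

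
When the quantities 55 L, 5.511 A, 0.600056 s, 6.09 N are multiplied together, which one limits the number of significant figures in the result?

55 L

55 L → 2 s.f.; 5.511 A → 4 s.f.; 0.600056 s → 6 s.f.; 6.09 N → 3 s.f.
The fewest is 2 significant figures, from 55 L.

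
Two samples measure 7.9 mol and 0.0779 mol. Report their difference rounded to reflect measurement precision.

7.8 mol

7.9 mol − 0.0779 mol = 7.8221 mol.
Addition/subtraction keeps the fewest decimal places: 7.9 → 1 decimal place, 0.0779 → 4 decimal places; limit is 1.
Rounded to 1 decimal place: 7.8 mol.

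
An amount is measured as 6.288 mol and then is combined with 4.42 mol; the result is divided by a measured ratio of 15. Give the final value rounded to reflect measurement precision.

0.71 mol

6.288 mol + 4.42 mol = 10.708 mol; the sum is limited to 2 decimal places (4 s.f.).
Carrying full precision, 10.708 ÷ 15 = 0.713866666667… mol; 15 has 2 s.f., so the result keeps min(4, 2) = 2 s.f.
Rounded to 2 significant figures: 0.71 mol.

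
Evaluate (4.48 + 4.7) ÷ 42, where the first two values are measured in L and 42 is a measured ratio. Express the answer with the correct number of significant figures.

0.22 L

4.48 L + 4.7 L = 9.18 L; the sum is limited to 1 decimal place (2 s.f.).
Carrying full precision, 9.18 ÷ 42 = 0.218571428571… L; 42 has 2 s.f., so the result keeps min(2, 2) = 2 s.f.
Rounded to 2 significant figures: 0.22 L.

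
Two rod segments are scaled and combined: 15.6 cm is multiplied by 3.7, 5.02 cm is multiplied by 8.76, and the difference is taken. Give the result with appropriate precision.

14 cm

15.6 × 3.7 = 57.72 → 58 cm (2 s.f., last digit at the 10^0 place).
5.02 × 8.76 = 43.9752 → 44.0 cm (3 s.f., last digit at the 10^-1 place).
Difference: 13.7448 cm; keep the coarser place, 10^0.
Result: 14 cm.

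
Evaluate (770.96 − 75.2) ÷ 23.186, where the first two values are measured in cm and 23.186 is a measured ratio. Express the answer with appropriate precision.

770.96 cm − 75.2 cm = 695.76 cm; the difference is limited to 1 decimal place (4 s.f.).
Carrying full precision, 695.76 ÷ 23.186 = 30.0077633054… cm; 23.186 has 5 s.f., so the result keeps min(4, 5) = 4 s.f.
Rounded to 4 significant figures: 30.01 cm.

30.01 cm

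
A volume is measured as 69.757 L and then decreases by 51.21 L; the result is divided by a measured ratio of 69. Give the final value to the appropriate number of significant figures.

69.757 L − 51.21 L = 18.547 L; the difference is limited to 2 decimal places (4 s.f.).
Carrying full precision, 18.547 ÷ 69 = 0.268797101449… L; 69 has 2 s.f., so the result keeps min(4, 2) = 2 s.f.
Rounded to 2 significant figures: 0.27 L.

0.27 L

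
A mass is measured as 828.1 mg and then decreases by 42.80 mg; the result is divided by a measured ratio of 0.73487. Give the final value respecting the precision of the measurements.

828.1 mg − 42.80 mg = 785.30 mg; the difference is limited to 1 decimal place (4 s.f.).
Carrying full precision, 785.30 ÷ 0.73487 = 1068.62438254… mg; 0.73487 has 5 s.f., so the result keeps min(4, 5) = 4 s.f.
Rounded to 4 significant figures: 1069 mg.

1069 mg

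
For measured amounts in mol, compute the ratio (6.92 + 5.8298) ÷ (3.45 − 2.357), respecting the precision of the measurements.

6.92 + 5.8298 = 12.7498, limited to 2 d.p. → 4 s.f.; 3.45 − 2.357 = 1.093, limited to 2 d.p. → 3 s.f.
Carrying full precision, 12.7498 ÷ 1.093 = 11.6649588289…; keep min(4, 3) = 3 s.f.
Rounded to 3 significant figures: 11.7.

11.7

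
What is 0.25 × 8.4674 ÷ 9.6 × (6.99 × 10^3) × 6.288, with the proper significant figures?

9.7 × 10^3

0.25 × 8.4674 ÷ 9.6 × (6.99 × 10^3) × 6.288 = 9691.8918825
Multiplication/division keeps the fewest significant figures: 0.25 → 2 s.f., 8.4674 → 5 s.f., 9.6 → 2 s.f., 6.99 × 10^3 → 3 s.f., 6.288 → 4 s.f.; limit is 2.
Rounded to 2 significant figures: 9.7 × 10^3.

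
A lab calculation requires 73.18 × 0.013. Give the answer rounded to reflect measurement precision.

73.18 × 0.013 = 0.95134
Multiplication/division keeps the fewest significant figures: 73.18 → 4 s.f., 0.013 → 2 s.f.; limit is 2.
Rounded to 2 significant figures: 0.95.

0.95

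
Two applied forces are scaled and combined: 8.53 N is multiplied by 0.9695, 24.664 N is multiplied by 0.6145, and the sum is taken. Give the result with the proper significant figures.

8.53 × 0.9695 = 8.269835 → 8.27 N (3 s.f., last digit at the 10^-2 place).
24.664 × 0.6145 = 15.156028 → 15.16 N (4 s.f., last digit at the 10^-2 place).
Sum: 23.425863 N; keep the coarser place, 10^-2.
Result: 23.43 N.

23.43 N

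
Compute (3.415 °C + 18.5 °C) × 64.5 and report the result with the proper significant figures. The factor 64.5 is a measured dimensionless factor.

3.415 °C + 18.5 °C = 21.915 °C; the sum is limited to 1 decimal place (3 s.f.).
Carrying full precision, 21.915 × 64.5 = 1413.5175 °C; 64.5 has 3 s.f., so the result keeps min(3, 3) = 3 s.f.
Rounded to 3 significant figures: 1.41 × 10^3 °C.

1.41 × 10^3 °C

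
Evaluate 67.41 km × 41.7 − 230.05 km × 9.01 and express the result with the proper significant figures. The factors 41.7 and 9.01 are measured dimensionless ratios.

67.41 × 41.7 = 2810.997 → 2.81 × 10³ km (3 s.f., last digit at the 10^1 place).
230.05 × 9.01 = 2072.7505 → 2.07 × 10³ km (3 s.f., last digit at the 10^1 place).
Difference: 738.2465 km; keep the coarser place, 10^1.
Result: 7.4 × 10² km.

7.4 × 10² km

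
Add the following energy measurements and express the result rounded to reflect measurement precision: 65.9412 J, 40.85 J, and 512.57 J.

65.9412 J + 40.85 J + 512.57 J = 619.3612 J.
Addition/subtraction keeps the fewest decimal places: 65.9412 → 4 decimal places, 40.85 → 2 decimal places, 512.57 → 2 decimal places; limit is 2.
Rounded to 2 decimal places: 6.1936 × 10² J.

6.1936 × 10² J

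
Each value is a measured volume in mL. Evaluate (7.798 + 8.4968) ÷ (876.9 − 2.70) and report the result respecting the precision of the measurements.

7.798 + 8.4968 = 16.2948, limited to 3 d.p. → 5 s.f.; 876.9 − 2.70 = 874.20, limited to 1 d.p. → 4 s.f.
Carrying full precision, 16.2948 ÷ 874.20 = 0.0186396705559…; keep min(5, 4) = 4 s.f.
Rounded to 4 significant figures: 0.01864.

0.01864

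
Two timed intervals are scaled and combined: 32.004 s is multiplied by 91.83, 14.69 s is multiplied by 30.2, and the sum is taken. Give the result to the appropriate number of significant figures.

32.004 × 91.83 = 2938.92732 → 2939 s (4 s.f., last digit at the 10^0 place).
14.69 × 30.2 = 443.638 → 4.44 × 10² s (3 s.f., last digit at the 10^0 place).
Sum: 3382.56532 s; keep the coarser place, 10^0.
Result: 3383 s.

3383 s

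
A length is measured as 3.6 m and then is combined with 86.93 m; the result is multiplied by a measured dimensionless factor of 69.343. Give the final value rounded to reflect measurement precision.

6.28 × 10³ m

3.6 m + 86.93 m = 90.53 m; the sum is limited to 1 decimal place (3 s.f.).
Carrying full precision, 90.53 × 69.343 = 6277.62179 m; 69.343 has 5 s.f., so the result keeps min(3, 5) = 3 s.f.
Rounded to 3 significant figures: 6.28 × 10³ m.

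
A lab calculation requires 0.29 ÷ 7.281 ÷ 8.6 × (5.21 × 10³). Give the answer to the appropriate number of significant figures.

0.29 ÷ 7.281 ÷ 8.6 × (5.21 × 10³) = 24.1293842208…
Multiplication/division keeps the fewest significant figures: 0.29 → 2 s.f., 7.281 → 4 s.f., 8.6 → 2 s.f., 5.21 × 10³ → 3 s.f.; limit is 2.
Rounded to 2 significant figures: 24.

24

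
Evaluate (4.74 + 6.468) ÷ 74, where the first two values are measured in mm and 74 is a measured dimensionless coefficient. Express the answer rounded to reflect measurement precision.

0.15 mm

4.74 mm + 6.468 mm = 11.208 mm; the sum is limited to 2 decimal places (4 s.f.).
Carrying full precision, 11.208 ÷ 74 = 0.151459459459… mm; 74 has 2 s.f., so the result keeps min(4, 2) = 2 s.f.
Rounded to 2 significant figures: 0.15 mm.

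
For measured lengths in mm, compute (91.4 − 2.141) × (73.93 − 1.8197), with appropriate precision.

91.4 − 2.141 = 89.259, limited to 1 d.p. → 3 s.f.; 73.93 − 1.8197 = 72.1103, limited to 2 d.p. → 4 s.f.
Carrying full precision, 89.259 × 72.1103 = 6436.4932677; keep min(3, 4) = 3 s.f.
Rounded to 3 significant figures: 6.44 × 10^3 mm².

6.44 × 10^3 mm²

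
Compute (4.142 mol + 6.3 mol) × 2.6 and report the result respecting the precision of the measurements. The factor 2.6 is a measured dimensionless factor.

4.142 mol + 6.3 mol = 10.442 mol; the sum is limited to 1 decimal place (3 s.f.).
Carrying full precision, 10.442 × 2.6 = 27.1492 mol; 2.6 has 2 s.f., so the result keeps min(3, 2) = 2 s.f.
Rounded to 2 significant figures: 27 mol.

27 mol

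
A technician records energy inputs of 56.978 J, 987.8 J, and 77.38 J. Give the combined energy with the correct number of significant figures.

1.1222 × 10³ J

56.978 J + 987.8 J + 77.38 J = 1122.158 J.
Addition/subtraction keeps the fewest decimal places: 56.978 → 3 decimal places, 987.8 → 1 decimal place, 77.38 → 2 decimal places; limit is 1.
Rounded to 1 decimal place: 1.1222 × 10³ J.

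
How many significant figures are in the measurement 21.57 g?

4

21.57: every digit is nonzero and significant.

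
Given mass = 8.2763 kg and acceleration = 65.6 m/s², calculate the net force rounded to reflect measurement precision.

543 N

net force = 8.2763 kg × 65.6 m/s² = 542.92528 N.
8.2763 has 5 significant figures; 65.6 has 3.
Division/multiplication keeps the fewest: 3 significant figures.
Rounded: 543 N.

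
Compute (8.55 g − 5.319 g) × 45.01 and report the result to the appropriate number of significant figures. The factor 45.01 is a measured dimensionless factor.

145 g

8.55 g − 5.319 g = 3.231 g; the difference is limited to 2 decimal places (3 s.f.).
Carrying full precision, 3.231 × 45.01 = 145.42731 g; 45.01 has 4 s.f., so the result keeps min(3, 4) = 3 s.f.
Rounded to 3 significant figures: 145 g.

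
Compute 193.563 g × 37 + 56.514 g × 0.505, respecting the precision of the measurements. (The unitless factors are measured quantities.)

193.563 × 37 = 7161.831 → 7.2 × 10^3 g (2 s.f., last digit at the 10^2 place).
56.514 × 0.505 = 28.53957 → 28.5 g (3 s.f., last digit at the 10^-1 place).
Sum: 7190.37057 g; keep the coarser place, 10^2.
Result: 7.2 × 10^3 g.

7.2 × 10^3 g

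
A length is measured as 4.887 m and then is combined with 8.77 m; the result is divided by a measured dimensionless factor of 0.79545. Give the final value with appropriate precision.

17.17 m

4.887 m + 8.77 m = 13.657 m; the sum is limited to 2 decimal places (4 s.f.).
Carrying full precision, 13.657 ÷ 0.79545 = 17.168898108… m; 0.79545 has 5 s.f., so the result keeps min(4, 5) = 4 s.f.
Rounded to 4 significant figures: 17.17 m.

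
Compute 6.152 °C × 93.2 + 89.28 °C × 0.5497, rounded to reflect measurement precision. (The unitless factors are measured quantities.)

622 °C

6.152 × 93.2 = 573.3664 → 573 °C (3 s.f., last digit at the 10^0 place).
89.28 × 0.5497 = 49.077216 → 49.08 °C (4 s.f., last digit at the 10^-2 place).
Sum: 622.443616 °C; keep the coarser place, 10^0.
Result: 622 °C.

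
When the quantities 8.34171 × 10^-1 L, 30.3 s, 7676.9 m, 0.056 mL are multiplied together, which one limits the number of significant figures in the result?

8.34171 × 10^-1 L → 6 s.f.; 30.3 s → 3 s.f.; 7676.9 m → 5 s.f.; 0.056 mL → 2 s.f.
The fewest is 2 significant figures, from 0.056 mL.

0.056 mL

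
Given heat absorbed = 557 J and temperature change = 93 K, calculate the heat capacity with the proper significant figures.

heat capacity = 557 J ÷ 93 K = 5.98924731183… J/K.
557 has 3 significant figures; 93 has 2.
Division/multiplication keeps the fewest: 2 significant figures.
Rounded: 6.0 J/K.

6.0 J/K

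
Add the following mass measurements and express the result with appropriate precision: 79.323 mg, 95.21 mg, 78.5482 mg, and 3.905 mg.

256.99 mg

79.323 mg + 95.21 mg + 78.5482 mg + 3.905 mg = 256.9862 mg.
Addition/subtraction keeps the fewest decimal places: 79.323 → 3 decimal places, 95.21 → 2 decimal places, 78.5482 → 4 decimal places, 3.905 → 3 decimal places; limit is 2.
Rounded to 2 decimal places: 256.99 mg.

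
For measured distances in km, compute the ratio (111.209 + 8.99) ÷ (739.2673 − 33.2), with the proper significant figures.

111.209 + 8.99 = 120.199, limited to 2 d.p. → 5 s.f.; 739.2673 − 33.2 = 706.0673, limited to 1 d.p. → 4 s.f.
Carrying full precision, 120.199 ÷ 706.0673 = 0.170237313072…; keep min(5, 4) = 4 s.f.
Rounded to 4 significant figures: 0.1702.

0.1702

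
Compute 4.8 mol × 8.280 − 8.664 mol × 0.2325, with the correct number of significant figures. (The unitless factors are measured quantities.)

38 mol

4.8 × 8.280 = 39.744 → 40. mol (2 s.f., last digit at the 10^0 place).
8.664 × 0.2325 = 2.01438 → 2.014 mol (4 s.f., last digit at the 10^-3 place).
Difference: 37.72962 mol; keep the coarser place, 10^0.
Result: 38 mol.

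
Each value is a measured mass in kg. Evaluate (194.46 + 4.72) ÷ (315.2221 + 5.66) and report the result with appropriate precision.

194.46 + 4.72 = 199.18, limited to 2 d.p. → 5 s.f.; 315.2221 + 5.66 = 320.8821, limited to 2 d.p. → 5 s.f.
Carrying full precision, 199.18 ÷ 320.8821 = 0.620726428804…; keep min(5, 5) = 5 s.f.
Rounded to 5 significant figures: 0.62073.

0.62073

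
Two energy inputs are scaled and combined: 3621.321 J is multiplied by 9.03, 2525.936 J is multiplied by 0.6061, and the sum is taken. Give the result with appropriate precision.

3621.321 × 9.03 = 32700.52863 → 3.27 × 10^4 J (3 s.f., last digit at the 10^2 place).
2525.936 × 0.6061 = 1530.9698096 → 1531 J (4 s.f., last digit at the 10^0 place).
Sum: 34231.4984396 J; keep the coarser place, 10^2.
Result: 3.42 × 10^4 J.

3.42 × 10^4 J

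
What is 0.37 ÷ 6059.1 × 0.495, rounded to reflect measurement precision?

0.37 ÷ 6059.1 × 0.495 = 0.0000302272614745…
Multiplication/division keeps the fewest significant figures: 0.37 → 2 s.f., 6059.1 → 5 s.f., 0.495 → 3 s.f.; limit is 2.
Rounded to 2 significant figures: 3.0 × 10^-5.

3.0 × 10^-5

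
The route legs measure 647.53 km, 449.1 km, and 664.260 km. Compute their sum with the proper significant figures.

647.53 km + 449.1 km + 664.260 km = 1760.890 km.
Addition/subtraction keeps the fewest decimal places: 647.53 → 2 decimal places, 449.1 → 1 decimal place, 664.260 → 3 decimal places; limit is 1.
Rounded to 1 decimal place: 1760.9 km.

1760.9 km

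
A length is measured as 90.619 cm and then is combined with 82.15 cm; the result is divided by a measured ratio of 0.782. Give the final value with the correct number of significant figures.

221 cm

90.619 cm + 82.15 cm = 172.769 cm; the sum is limited to 2 decimal places (5 s.f.).
Carrying full precision, 172.769 ÷ 0.782 = 220.932225064… cm; 0.782 has 3 s.f., so the result keeps min(5, 3) = 3 s.f.
Rounded to 3 significant figures: 221 cm.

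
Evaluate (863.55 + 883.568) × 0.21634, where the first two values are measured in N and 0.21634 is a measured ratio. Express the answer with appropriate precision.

377.97 N

863.55 N + 883.568 N = 1747.118 N; the sum is limited to 2 decimal places (6 s.f.).
Carrying full precision, 1747.118 × 0.21634 = 377.97150812 N; 0.21634 has 5 s.f., so the result keeps min(6, 5) = 5 s.f.
Rounded to 5 significant figures: 377.97 N.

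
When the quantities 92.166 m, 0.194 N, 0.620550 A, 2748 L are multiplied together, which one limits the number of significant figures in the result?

0.194 N

92.166 m → 5 s.f.; 0.194 N → 3 s.f.; 0.620550 A → 6 s.f.; 2748 L → 4 s.f.
The fewest is 3 significant figures, from 0.194 N.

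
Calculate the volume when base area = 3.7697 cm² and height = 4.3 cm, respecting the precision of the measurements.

volume = 3.7697 cm² × 4.3 cm = 16.20971 cm³.
3.7697 has 5 significant figures; 4.3 has 2.
Division/multiplication keeps the fewest: 2 significant figures.
Rounded: 16 cm³.

16 cm³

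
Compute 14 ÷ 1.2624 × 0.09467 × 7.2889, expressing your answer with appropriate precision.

14 ÷ 1.2624 × 0.09467 × 7.2889 = 7.65253666191…
Multiplication/division keeps the fewest significant figures: 14 → 2 s.f., 1.2624 → 5 s.f., 0.09467 → 4 s.f., 7.2889 → 5 s.f.; limit is 2.
Rounded to 2 significant figures: 7.7.

7.7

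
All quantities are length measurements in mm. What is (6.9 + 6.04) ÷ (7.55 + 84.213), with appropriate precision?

6.9 + 6.04 = 12.94, limited to 1 d.p. → 3 s.f.; 7.55 + 84.213 = 91.763, limited to 2 d.p. → 4 s.f.
Carrying full precision, 12.94 ÷ 91.763 = 0.141015441954…; keep min(3, 4) = 3 s.f.
Rounded to 3 significant figures: 0.141.

0.141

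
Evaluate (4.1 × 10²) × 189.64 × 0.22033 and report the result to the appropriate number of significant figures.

1.7 × 10⁴

(4.1 × 10²) × 189.64 × 0.22033 = 17131.186292
Multiplication/division keeps the fewest significant figures: 4.1 × 10² → 2 s.f., 189.64 → 5 s.f., 0.22033 → 5 s.f.; limit is 2.
Rounded to 2 significant figures: 1.7 × 10⁴.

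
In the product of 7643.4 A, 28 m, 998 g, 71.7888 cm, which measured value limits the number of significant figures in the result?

28 m

7643.4 A → 5 s.f.; 28 m → 2 s.f.; 998 g → 3 s.f.; 71.7888 cm → 6 s.f.
The fewest is 2 significant figures, from 28 m.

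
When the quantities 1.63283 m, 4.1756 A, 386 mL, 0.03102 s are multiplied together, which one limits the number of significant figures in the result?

386 mL

1.63283 m → 6 s.f.; 4.1756 A → 5 s.f.; 386 mL → 3 s.f.; 0.03102 s → 4 s.f.
The fewest is 3 significant figures, from 386 mL.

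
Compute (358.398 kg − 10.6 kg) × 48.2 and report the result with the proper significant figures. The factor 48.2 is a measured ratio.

1.68 × 10⁴ kg

358.398 kg − 10.6 kg = 347.798 kg; the difference is limited to 1 decimal place (4 s.f.).
Carrying full precision, 347.798 × 48.2 = 16763.8636 kg; 48.2 has 3 s.f., so the result keeps min(4, 3) = 3 s.f.
Rounded to 3 significant figures: 1.68 × 10⁴ kg.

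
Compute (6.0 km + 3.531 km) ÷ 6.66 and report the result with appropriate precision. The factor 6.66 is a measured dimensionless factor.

1.4 km

6.0 km + 3.531 km = 9.531 km; the sum is limited to 1 decimal place (2 s.f.).
Carrying full precision, 9.531 ÷ 6.66 = 1.43108108108… km; 6.66 has 3 s.f., so the result keeps min(2, 3) = 2 s.f.
Rounded to 2 significant figures: 1.4 km.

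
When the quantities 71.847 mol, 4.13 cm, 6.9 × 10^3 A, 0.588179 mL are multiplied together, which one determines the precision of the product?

71.847 mol → 5 s.f.; 4.13 cm → 3 s.f.; 6.9 × 10^3 A → 2 s.f.; 0.588179 mL → 6 s.f.
The fewest is 2 significant figures, from 6.9 × 10^3 A.

6.9 × 10^3 A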